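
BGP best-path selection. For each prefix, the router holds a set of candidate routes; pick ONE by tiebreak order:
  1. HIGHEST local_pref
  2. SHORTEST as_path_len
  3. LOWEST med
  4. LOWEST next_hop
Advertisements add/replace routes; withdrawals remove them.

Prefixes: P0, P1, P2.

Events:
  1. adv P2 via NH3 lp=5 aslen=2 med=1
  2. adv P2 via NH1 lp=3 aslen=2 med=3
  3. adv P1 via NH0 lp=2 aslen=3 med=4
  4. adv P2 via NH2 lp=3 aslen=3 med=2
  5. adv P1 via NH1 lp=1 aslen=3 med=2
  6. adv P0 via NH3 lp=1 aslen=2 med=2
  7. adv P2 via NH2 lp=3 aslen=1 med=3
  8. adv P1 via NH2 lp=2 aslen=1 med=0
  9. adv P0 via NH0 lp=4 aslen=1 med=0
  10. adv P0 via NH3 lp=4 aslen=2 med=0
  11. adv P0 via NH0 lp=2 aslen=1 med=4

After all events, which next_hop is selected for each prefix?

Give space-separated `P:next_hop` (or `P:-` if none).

Op 1: best P0=- P1=- P2=NH3
Op 2: best P0=- P1=- P2=NH3
Op 3: best P0=- P1=NH0 P2=NH3
Op 4: best P0=- P1=NH0 P2=NH3
Op 5: best P0=- P1=NH0 P2=NH3
Op 6: best P0=NH3 P1=NH0 P2=NH3
Op 7: best P0=NH3 P1=NH0 P2=NH3
Op 8: best P0=NH3 P1=NH2 P2=NH3
Op 9: best P0=NH0 P1=NH2 P2=NH3
Op 10: best P0=NH0 P1=NH2 P2=NH3
Op 11: best P0=NH3 P1=NH2 P2=NH3

Answer: P0:NH3 P1:NH2 P2:NH3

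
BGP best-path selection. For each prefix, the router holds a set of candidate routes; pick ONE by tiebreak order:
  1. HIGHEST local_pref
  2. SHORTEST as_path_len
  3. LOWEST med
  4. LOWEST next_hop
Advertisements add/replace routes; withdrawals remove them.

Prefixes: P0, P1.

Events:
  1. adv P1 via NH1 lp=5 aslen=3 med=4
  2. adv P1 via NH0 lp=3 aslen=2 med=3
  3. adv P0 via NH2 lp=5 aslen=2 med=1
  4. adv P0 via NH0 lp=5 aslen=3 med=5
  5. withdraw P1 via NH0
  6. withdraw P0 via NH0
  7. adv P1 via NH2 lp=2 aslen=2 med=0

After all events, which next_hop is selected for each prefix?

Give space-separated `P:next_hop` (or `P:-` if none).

Answer: P0:NH2 P1:NH1

Derivation:
Op 1: best P0=- P1=NH1
Op 2: best P0=- P1=NH1
Op 3: best P0=NH2 P1=NH1
Op 4: best P0=NH2 P1=NH1
Op 5: best P0=NH2 P1=NH1
Op 6: best P0=NH2 P1=NH1
Op 7: best P0=NH2 P1=NH1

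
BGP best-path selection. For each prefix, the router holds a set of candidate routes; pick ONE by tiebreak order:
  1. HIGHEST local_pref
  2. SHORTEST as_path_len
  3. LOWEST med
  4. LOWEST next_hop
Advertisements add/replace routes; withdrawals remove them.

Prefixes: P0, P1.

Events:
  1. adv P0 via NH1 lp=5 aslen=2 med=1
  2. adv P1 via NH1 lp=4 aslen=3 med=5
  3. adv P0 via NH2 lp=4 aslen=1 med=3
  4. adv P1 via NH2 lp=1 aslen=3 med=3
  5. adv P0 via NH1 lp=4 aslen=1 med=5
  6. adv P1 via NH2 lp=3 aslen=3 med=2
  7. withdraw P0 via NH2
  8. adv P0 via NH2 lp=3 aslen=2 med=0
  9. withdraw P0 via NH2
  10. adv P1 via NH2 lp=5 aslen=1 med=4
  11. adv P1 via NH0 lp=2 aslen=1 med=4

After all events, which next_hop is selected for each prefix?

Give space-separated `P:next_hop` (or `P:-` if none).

Op 1: best P0=NH1 P1=-
Op 2: best P0=NH1 P1=NH1
Op 3: best P0=NH1 P1=NH1
Op 4: best P0=NH1 P1=NH1
Op 5: best P0=NH2 P1=NH1
Op 6: best P0=NH2 P1=NH1
Op 7: best P0=NH1 P1=NH1
Op 8: best P0=NH1 P1=NH1
Op 9: best P0=NH1 P1=NH1
Op 10: best P0=NH1 P1=NH2
Op 11: best P0=NH1 P1=NH2

Answer: P0:NH1 P1:NH2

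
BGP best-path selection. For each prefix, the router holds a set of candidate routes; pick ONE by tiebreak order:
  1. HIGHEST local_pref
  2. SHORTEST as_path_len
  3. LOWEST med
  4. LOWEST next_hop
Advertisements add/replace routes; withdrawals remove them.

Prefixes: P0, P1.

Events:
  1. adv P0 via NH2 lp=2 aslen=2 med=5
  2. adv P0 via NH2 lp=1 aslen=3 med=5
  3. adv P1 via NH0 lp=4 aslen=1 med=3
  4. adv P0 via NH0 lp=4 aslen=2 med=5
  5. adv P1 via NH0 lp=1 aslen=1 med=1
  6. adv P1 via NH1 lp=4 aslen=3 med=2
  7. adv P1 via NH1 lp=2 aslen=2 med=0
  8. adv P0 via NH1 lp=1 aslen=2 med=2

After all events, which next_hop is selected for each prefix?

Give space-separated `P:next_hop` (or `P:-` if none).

Answer: P0:NH0 P1:NH1

Derivation:
Op 1: best P0=NH2 P1=-
Op 2: best P0=NH2 P1=-
Op 3: best P0=NH2 P1=NH0
Op 4: best P0=NH0 P1=NH0
Op 5: best P0=NH0 P1=NH0
Op 6: best P0=NH0 P1=NH1
Op 7: best P0=NH0 P1=NH1
Op 8: best P0=NH0 P1=NH1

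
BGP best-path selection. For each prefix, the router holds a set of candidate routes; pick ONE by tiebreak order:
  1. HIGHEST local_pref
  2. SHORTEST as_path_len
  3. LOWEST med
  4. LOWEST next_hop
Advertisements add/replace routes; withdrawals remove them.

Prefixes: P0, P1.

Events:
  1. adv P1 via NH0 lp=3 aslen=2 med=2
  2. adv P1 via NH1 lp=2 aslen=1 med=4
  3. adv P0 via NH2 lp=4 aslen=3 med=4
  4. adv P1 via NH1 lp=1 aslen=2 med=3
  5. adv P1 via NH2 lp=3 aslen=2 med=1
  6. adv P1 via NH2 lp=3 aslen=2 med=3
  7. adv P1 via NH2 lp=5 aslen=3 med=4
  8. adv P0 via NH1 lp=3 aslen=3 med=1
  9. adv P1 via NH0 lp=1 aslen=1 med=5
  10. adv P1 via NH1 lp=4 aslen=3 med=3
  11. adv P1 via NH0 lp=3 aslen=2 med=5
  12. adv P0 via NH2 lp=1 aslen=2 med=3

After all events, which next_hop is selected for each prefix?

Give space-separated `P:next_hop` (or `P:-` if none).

Op 1: best P0=- P1=NH0
Op 2: best P0=- P1=NH0
Op 3: best P0=NH2 P1=NH0
Op 4: best P0=NH2 P1=NH0
Op 5: best P0=NH2 P1=NH2
Op 6: best P0=NH2 P1=NH0
Op 7: best P0=NH2 P1=NH2
Op 8: best P0=NH2 P1=NH2
Op 9: best P0=NH2 P1=NH2
Op 10: best P0=NH2 P1=NH2
Op 11: best P0=NH2 P1=NH2
Op 12: best P0=NH1 P1=NH2

Answer: P0:NH1 P1:NH2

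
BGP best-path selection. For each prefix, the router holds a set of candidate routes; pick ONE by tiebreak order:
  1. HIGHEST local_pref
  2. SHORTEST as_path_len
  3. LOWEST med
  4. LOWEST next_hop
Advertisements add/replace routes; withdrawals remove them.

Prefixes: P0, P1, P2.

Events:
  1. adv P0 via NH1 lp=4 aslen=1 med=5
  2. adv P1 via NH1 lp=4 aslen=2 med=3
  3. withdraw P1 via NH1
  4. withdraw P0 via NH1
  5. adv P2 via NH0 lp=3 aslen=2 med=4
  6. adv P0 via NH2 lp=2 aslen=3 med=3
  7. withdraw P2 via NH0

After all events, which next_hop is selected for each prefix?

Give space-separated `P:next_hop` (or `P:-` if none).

Op 1: best P0=NH1 P1=- P2=-
Op 2: best P0=NH1 P1=NH1 P2=-
Op 3: best P0=NH1 P1=- P2=-
Op 4: best P0=- P1=- P2=-
Op 5: best P0=- P1=- P2=NH0
Op 6: best P0=NH2 P1=- P2=NH0
Op 7: best P0=NH2 P1=- P2=-

Answer: P0:NH2 P1:- P2:-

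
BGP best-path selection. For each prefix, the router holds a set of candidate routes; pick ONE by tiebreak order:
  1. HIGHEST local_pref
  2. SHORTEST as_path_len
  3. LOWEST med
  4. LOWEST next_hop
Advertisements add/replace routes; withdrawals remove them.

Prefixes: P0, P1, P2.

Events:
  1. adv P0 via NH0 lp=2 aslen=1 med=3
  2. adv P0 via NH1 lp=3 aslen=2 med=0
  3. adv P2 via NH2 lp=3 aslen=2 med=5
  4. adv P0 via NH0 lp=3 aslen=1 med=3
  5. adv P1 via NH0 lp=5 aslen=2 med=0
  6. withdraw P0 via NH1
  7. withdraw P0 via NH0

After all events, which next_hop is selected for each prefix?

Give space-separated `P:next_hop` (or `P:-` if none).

Op 1: best P0=NH0 P1=- P2=-
Op 2: best P0=NH1 P1=- P2=-
Op 3: best P0=NH1 P1=- P2=NH2
Op 4: best P0=NH0 P1=- P2=NH2
Op 5: best P0=NH0 P1=NH0 P2=NH2
Op 6: best P0=NH0 P1=NH0 P2=NH2
Op 7: best P0=- P1=NH0 P2=NH2

Answer: P0:- P1:NH0 P2:NH2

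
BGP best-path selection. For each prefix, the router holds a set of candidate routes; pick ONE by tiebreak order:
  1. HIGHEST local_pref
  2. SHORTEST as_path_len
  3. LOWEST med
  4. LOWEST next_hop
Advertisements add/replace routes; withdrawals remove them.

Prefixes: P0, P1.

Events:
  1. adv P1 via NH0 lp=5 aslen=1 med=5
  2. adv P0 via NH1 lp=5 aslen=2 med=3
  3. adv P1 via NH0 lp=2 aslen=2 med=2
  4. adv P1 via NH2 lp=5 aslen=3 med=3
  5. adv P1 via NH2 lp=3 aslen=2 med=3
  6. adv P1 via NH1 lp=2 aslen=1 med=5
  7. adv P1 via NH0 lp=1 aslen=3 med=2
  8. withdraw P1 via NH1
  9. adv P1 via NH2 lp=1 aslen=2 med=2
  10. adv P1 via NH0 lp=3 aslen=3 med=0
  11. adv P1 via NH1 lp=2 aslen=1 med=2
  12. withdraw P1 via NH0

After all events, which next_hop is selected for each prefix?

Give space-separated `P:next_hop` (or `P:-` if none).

Op 1: best P0=- P1=NH0
Op 2: best P0=NH1 P1=NH0
Op 3: best P0=NH1 P1=NH0
Op 4: best P0=NH1 P1=NH2
Op 5: best P0=NH1 P1=NH2
Op 6: best P0=NH1 P1=NH2
Op 7: best P0=NH1 P1=NH2
Op 8: best P0=NH1 P1=NH2
Op 9: best P0=NH1 P1=NH2
Op 10: best P0=NH1 P1=NH0
Op 11: best P0=NH1 P1=NH0
Op 12: best P0=NH1 P1=NH1

Answer: P0:NH1 P1:NH1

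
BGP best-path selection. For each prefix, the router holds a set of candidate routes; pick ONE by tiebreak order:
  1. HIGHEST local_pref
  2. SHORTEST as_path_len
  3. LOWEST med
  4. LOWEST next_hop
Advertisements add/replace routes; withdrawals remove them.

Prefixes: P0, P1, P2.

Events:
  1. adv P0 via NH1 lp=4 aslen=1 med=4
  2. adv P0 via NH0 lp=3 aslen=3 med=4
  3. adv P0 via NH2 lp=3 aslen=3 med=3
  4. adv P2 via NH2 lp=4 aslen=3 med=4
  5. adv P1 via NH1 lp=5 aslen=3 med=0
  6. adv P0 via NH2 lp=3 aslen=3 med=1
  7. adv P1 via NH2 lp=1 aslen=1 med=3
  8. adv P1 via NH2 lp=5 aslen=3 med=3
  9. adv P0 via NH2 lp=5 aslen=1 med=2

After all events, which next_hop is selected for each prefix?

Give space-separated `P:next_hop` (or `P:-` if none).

Answer: P0:NH2 P1:NH1 P2:NH2

Derivation:
Op 1: best P0=NH1 P1=- P2=-
Op 2: best P0=NH1 P1=- P2=-
Op 3: best P0=NH1 P1=- P2=-
Op 4: best P0=NH1 P1=- P2=NH2
Op 5: best P0=NH1 P1=NH1 P2=NH2
Op 6: best P0=NH1 P1=NH1 P2=NH2
Op 7: best P0=NH1 P1=NH1 P2=NH2
Op 8: best P0=NH1 P1=NH1 P2=NH2
Op 9: best P0=NH2 P1=NH1 P2=NH2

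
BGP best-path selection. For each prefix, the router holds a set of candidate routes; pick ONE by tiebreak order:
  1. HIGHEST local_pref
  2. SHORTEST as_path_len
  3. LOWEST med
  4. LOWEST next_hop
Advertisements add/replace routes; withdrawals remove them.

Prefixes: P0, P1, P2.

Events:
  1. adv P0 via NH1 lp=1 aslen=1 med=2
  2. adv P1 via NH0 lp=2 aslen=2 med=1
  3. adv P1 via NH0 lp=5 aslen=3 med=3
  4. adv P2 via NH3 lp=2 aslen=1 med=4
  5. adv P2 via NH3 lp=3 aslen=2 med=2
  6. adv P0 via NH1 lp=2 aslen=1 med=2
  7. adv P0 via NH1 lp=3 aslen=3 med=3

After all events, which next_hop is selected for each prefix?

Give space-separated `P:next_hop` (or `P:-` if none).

Op 1: best P0=NH1 P1=- P2=-
Op 2: best P0=NH1 P1=NH0 P2=-
Op 3: best P0=NH1 P1=NH0 P2=-
Op 4: best P0=NH1 P1=NH0 P2=NH3
Op 5: best P0=NH1 P1=NH0 P2=NH3
Op 6: best P0=NH1 P1=NH0 P2=NH3
Op 7: best P0=NH1 P1=NH0 P2=NH3

Answer: P0:NH1 P1:NH0 P2:NH3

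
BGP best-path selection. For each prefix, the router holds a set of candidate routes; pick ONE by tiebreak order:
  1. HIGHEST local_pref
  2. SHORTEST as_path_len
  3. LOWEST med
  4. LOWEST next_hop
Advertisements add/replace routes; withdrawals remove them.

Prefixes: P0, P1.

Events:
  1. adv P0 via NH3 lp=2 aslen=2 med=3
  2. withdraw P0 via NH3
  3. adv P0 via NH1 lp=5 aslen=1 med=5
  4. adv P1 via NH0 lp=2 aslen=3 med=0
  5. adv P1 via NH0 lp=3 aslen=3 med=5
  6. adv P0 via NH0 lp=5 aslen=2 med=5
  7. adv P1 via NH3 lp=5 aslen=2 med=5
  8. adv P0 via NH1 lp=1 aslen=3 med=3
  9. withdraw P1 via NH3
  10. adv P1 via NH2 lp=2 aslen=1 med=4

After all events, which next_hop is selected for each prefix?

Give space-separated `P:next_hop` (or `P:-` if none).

Op 1: best P0=NH3 P1=-
Op 2: best P0=- P1=-
Op 3: best P0=NH1 P1=-
Op 4: best P0=NH1 P1=NH0
Op 5: best P0=NH1 P1=NH0
Op 6: best P0=NH1 P1=NH0
Op 7: best P0=NH1 P1=NH3
Op 8: best P0=NH0 P1=NH3
Op 9: best P0=NH0 P1=NH0
Op 10: best P0=NH0 P1=NH0

Answer: P0:NH0 P1:NH0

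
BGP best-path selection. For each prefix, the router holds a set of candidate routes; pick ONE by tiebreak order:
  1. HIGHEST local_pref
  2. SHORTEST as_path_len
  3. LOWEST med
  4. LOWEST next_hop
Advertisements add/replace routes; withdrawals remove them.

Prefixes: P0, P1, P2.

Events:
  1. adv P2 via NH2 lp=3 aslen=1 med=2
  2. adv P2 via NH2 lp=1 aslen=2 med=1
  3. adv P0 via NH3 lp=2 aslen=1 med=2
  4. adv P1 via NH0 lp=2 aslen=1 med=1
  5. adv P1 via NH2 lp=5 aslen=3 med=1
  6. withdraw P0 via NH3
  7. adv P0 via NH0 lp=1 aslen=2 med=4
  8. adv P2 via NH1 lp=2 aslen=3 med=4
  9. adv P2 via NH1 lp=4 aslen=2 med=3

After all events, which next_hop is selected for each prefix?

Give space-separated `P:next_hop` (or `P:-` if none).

Op 1: best P0=- P1=- P2=NH2
Op 2: best P0=- P1=- P2=NH2
Op 3: best P0=NH3 P1=- P2=NH2
Op 4: best P0=NH3 P1=NH0 P2=NH2
Op 5: best P0=NH3 P1=NH2 P2=NH2
Op 6: best P0=- P1=NH2 P2=NH2
Op 7: best P0=NH0 P1=NH2 P2=NH2
Op 8: best P0=NH0 P1=NH2 P2=NH1
Op 9: best P0=NH0 P1=NH2 P2=NH1

Answer: P0:NH0 P1:NH2 P2:NH1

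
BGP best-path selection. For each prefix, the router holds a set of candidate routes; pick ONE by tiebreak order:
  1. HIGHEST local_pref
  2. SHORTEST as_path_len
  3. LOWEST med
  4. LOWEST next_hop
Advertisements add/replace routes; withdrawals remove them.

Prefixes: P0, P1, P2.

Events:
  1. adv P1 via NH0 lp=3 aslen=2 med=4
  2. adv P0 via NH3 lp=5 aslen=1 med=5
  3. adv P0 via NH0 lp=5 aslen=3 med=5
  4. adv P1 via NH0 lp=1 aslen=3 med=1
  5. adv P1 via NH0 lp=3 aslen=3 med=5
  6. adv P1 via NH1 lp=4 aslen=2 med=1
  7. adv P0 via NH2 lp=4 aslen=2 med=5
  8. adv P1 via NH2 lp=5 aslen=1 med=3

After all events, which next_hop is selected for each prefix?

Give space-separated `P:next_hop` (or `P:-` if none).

Answer: P0:NH3 P1:NH2 P2:-

Derivation:
Op 1: best P0=- P1=NH0 P2=-
Op 2: best P0=NH3 P1=NH0 P2=-
Op 3: best P0=NH3 P1=NH0 P2=-
Op 4: best P0=NH3 P1=NH0 P2=-
Op 5: best P0=NH3 P1=NH0 P2=-
Op 6: best P0=NH3 P1=NH1 P2=-
Op 7: best P0=NH3 P1=NH1 P2=-
Op 8: best P0=NH3 P1=NH2 P2=-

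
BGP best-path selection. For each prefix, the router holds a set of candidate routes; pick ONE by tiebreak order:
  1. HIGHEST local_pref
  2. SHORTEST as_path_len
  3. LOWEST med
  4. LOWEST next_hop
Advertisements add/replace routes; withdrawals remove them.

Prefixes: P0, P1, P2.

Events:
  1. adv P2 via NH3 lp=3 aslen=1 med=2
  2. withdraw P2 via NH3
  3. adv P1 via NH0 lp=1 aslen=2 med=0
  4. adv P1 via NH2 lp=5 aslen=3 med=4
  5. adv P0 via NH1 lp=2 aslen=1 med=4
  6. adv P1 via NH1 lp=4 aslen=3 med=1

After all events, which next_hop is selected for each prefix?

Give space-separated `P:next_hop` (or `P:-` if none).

Op 1: best P0=- P1=- P2=NH3
Op 2: best P0=- P1=- P2=-
Op 3: best P0=- P1=NH0 P2=-
Op 4: best P0=- P1=NH2 P2=-
Op 5: best P0=NH1 P1=NH2 P2=-
Op 6: best P0=NH1 P1=NH2 P2=-

Answer: P0:NH1 P1:NH2 P2:-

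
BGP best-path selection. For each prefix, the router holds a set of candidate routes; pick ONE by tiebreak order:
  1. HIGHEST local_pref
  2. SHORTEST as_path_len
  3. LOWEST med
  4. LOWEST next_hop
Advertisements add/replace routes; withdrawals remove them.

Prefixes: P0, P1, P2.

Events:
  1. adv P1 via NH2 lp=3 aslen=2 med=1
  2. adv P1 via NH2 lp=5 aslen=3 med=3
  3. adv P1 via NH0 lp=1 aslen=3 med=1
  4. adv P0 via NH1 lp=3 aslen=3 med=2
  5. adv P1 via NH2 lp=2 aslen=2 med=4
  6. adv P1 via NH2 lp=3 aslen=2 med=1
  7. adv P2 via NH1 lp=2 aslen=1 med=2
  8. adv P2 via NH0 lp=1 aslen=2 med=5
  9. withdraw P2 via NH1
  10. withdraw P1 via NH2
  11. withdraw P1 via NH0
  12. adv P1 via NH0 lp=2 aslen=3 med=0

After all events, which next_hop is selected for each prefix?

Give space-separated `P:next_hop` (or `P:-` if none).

Answer: P0:NH1 P1:NH0 P2:NH0

Derivation:
Op 1: best P0=- P1=NH2 P2=-
Op 2: best P0=- P1=NH2 P2=-
Op 3: best P0=- P1=NH2 P2=-
Op 4: best P0=NH1 P1=NH2 P2=-
Op 5: best P0=NH1 P1=NH2 P2=-
Op 6: best P0=NH1 P1=NH2 P2=-
Op 7: best P0=NH1 P1=NH2 P2=NH1
Op 8: best P0=NH1 P1=NH2 P2=NH1
Op 9: best P0=NH1 P1=NH2 P2=NH0
Op 10: best P0=NH1 P1=NH0 P2=NH0
Op 11: best P0=NH1 P1=- P2=NH0
Op 12: best P0=NH1 P1=NH0 P2=NH0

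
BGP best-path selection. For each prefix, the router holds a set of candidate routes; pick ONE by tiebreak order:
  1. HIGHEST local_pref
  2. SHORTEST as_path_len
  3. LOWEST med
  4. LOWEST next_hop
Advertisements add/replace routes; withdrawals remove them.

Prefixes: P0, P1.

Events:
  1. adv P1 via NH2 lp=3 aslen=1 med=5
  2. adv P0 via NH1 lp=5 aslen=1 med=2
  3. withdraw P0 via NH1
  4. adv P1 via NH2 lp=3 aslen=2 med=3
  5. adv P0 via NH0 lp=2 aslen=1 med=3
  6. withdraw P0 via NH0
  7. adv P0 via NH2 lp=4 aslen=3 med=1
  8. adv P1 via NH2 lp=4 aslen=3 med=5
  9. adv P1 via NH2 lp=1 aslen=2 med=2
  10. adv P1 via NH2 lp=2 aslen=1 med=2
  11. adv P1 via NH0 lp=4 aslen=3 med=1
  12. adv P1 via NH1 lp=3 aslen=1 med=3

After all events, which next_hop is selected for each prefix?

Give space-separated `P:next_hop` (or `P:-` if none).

Op 1: best P0=- P1=NH2
Op 2: best P0=NH1 P1=NH2
Op 3: best P0=- P1=NH2
Op 4: best P0=- P1=NH2
Op 5: best P0=NH0 P1=NH2
Op 6: best P0=- P1=NH2
Op 7: best P0=NH2 P1=NH2
Op 8: best P0=NH2 P1=NH2
Op 9: best P0=NH2 P1=NH2
Op 10: best P0=NH2 P1=NH2
Op 11: best P0=NH2 P1=NH0
Op 12: best P0=NH2 P1=NH0

Answer: P0:NH2 P1:NH0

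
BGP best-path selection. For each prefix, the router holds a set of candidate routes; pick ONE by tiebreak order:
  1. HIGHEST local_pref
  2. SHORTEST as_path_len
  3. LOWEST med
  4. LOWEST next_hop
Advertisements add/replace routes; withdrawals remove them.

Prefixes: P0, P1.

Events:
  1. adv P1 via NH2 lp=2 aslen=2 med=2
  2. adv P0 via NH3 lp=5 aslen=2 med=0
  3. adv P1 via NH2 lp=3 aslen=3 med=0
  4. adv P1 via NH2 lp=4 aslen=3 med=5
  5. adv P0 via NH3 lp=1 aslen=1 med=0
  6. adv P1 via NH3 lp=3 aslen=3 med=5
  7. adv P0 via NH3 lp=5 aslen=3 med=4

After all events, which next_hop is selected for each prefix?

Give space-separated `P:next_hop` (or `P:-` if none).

Answer: P0:NH3 P1:NH2

Derivation:
Op 1: best P0=- P1=NH2
Op 2: best P0=NH3 P1=NH2
Op 3: best P0=NH3 P1=NH2
Op 4: best P0=NH3 P1=NH2
Op 5: best P0=NH3 P1=NH2
Op 6: best P0=NH3 P1=NH2
Op 7: best P0=NH3 P1=NH2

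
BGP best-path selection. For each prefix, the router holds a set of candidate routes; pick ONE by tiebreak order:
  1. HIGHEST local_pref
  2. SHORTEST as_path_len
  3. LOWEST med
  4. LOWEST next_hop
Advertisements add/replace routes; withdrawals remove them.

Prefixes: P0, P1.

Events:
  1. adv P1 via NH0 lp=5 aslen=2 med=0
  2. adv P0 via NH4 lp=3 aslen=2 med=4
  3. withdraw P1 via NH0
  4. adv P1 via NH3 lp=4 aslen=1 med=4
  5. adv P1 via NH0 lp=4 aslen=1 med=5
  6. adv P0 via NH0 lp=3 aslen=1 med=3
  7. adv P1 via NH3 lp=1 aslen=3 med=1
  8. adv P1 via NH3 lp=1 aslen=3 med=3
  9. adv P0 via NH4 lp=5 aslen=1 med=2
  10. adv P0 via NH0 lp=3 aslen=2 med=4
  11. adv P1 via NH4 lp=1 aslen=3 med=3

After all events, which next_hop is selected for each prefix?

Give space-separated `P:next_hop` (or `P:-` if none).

Answer: P0:NH4 P1:NH0

Derivation:
Op 1: best P0=- P1=NH0
Op 2: best P0=NH4 P1=NH0
Op 3: best P0=NH4 P1=-
Op 4: best P0=NH4 P1=NH3
Op 5: best P0=NH4 P1=NH3
Op 6: best P0=NH0 P1=NH3
Op 7: best P0=NH0 P1=NH0
Op 8: best P0=NH0 P1=NH0
Op 9: best P0=NH4 P1=NH0
Op 10: best P0=NH4 P1=NH0
Op 11: best P0=NH4 P1=NH0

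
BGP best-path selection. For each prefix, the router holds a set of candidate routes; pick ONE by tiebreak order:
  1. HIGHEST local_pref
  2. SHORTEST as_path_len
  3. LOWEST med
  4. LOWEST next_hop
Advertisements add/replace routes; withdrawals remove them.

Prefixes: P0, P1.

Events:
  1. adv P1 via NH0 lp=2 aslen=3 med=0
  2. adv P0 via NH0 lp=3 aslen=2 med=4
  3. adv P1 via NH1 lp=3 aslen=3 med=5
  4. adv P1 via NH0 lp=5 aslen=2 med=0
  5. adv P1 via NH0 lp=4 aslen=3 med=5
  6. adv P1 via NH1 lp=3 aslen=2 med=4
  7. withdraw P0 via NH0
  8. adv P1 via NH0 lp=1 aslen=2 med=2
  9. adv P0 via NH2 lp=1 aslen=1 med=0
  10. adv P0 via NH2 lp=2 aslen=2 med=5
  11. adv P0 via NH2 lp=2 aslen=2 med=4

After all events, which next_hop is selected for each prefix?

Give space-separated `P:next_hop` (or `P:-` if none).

Op 1: best P0=- P1=NH0
Op 2: best P0=NH0 P1=NH0
Op 3: best P0=NH0 P1=NH1
Op 4: best P0=NH0 P1=NH0
Op 5: best P0=NH0 P1=NH0
Op 6: best P0=NH0 P1=NH0
Op 7: best P0=- P1=NH0
Op 8: best P0=- P1=NH1
Op 9: best P0=NH2 P1=NH1
Op 10: best P0=NH2 P1=NH1
Op 11: best P0=NH2 P1=NH1

Answer: P0:NH2 P1:NH1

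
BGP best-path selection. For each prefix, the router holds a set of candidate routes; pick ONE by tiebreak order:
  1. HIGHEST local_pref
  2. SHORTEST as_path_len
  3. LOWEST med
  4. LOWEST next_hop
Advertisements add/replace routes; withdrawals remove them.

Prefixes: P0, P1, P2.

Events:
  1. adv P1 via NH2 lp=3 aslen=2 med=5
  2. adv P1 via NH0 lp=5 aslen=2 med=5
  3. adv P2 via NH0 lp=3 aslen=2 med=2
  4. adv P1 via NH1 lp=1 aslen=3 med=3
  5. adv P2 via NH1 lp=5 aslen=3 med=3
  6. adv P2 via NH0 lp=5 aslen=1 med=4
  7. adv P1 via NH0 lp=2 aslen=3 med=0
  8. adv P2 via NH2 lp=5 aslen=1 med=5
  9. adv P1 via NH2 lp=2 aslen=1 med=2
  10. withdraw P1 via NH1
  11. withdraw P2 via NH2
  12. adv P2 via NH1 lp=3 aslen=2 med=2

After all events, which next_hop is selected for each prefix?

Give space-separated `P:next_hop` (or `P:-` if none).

Answer: P0:- P1:NH2 P2:NH0

Derivation:
Op 1: best P0=- P1=NH2 P2=-
Op 2: best P0=- P1=NH0 P2=-
Op 3: best P0=- P1=NH0 P2=NH0
Op 4: best P0=- P1=NH0 P2=NH0
Op 5: best P0=- P1=NH0 P2=NH1
Op 6: best P0=- P1=NH0 P2=NH0
Op 7: best P0=- P1=NH2 P2=NH0
Op 8: best P0=- P1=NH2 P2=NH0
Op 9: best P0=- P1=NH2 P2=NH0
Op 10: best P0=- P1=NH2 P2=NH0
Op 11: best P0=- P1=NH2 P2=NH0
Op 12: best P0=- P1=NH2 P2=NH0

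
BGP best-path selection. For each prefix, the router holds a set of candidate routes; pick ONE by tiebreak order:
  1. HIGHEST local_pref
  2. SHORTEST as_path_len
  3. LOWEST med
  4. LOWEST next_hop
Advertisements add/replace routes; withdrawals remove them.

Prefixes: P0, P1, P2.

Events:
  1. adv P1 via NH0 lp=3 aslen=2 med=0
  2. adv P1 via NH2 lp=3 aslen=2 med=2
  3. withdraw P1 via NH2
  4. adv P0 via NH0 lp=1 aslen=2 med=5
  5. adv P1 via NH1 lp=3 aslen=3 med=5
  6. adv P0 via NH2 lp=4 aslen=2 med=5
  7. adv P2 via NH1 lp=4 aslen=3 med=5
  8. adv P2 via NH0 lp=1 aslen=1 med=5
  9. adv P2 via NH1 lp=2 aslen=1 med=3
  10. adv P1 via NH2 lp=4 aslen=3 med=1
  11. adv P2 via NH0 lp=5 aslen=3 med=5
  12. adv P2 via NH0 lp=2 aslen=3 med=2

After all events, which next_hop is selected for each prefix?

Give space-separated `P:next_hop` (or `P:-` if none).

Answer: P0:NH2 P1:NH2 P2:NH1

Derivation:
Op 1: best P0=- P1=NH0 P2=-
Op 2: best P0=- P1=NH0 P2=-
Op 3: best P0=- P1=NH0 P2=-
Op 4: best P0=NH0 P1=NH0 P2=-
Op 5: best P0=NH0 P1=NH0 P2=-
Op 6: best P0=NH2 P1=NH0 P2=-
Op 7: best P0=NH2 P1=NH0 P2=NH1
Op 8: best P0=NH2 P1=NH0 P2=NH1
Op 9: best P0=NH2 P1=NH0 P2=NH1
Op 10: best P0=NH2 P1=NH2 P2=NH1
Op 11: best P0=NH2 P1=NH2 P2=NH0
Op 12: best P0=NH2 P1=NH2 P2=NH1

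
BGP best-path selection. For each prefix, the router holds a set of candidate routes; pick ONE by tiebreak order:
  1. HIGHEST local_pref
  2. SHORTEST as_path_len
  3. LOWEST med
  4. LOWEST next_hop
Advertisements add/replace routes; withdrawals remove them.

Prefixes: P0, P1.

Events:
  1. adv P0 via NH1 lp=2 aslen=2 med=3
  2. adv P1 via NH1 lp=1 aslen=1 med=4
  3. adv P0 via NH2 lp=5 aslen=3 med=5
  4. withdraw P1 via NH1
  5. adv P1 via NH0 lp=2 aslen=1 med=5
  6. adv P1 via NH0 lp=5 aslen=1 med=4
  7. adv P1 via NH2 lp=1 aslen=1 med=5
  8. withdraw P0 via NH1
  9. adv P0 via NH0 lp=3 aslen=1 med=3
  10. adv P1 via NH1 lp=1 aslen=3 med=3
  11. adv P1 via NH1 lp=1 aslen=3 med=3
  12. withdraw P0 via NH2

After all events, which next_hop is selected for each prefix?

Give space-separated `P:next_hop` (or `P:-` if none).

Answer: P0:NH0 P1:NH0

Derivation:
Op 1: best P0=NH1 P1=-
Op 2: best P0=NH1 P1=NH1
Op 3: best P0=NH2 P1=NH1
Op 4: best P0=NH2 P1=-
Op 5: best P0=NH2 P1=NH0
Op 6: best P0=NH2 P1=NH0
Op 7: best P0=NH2 P1=NH0
Op 8: best P0=NH2 P1=NH0
Op 9: best P0=NH2 P1=NH0
Op 10: best P0=NH2 P1=NH0
Op 11: best P0=NH2 P1=NH0
Op 12: best P0=NH0 P1=NH0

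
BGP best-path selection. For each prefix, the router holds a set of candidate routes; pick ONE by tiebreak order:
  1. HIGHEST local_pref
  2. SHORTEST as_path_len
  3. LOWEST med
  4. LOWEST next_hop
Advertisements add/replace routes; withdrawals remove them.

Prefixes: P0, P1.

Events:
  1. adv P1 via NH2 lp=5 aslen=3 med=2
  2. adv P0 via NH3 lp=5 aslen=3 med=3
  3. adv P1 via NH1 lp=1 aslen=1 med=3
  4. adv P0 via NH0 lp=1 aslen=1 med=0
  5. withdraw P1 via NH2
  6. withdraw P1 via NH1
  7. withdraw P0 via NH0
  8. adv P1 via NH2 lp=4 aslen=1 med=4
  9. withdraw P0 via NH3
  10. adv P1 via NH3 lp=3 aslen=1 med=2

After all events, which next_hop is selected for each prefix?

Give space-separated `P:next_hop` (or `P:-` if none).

Op 1: best P0=- P1=NH2
Op 2: best P0=NH3 P1=NH2
Op 3: best P0=NH3 P1=NH2
Op 4: best P0=NH3 P1=NH2
Op 5: best P0=NH3 P1=NH1
Op 6: best P0=NH3 P1=-
Op 7: best P0=NH3 P1=-
Op 8: best P0=NH3 P1=NH2
Op 9: best P0=- P1=NH2
Op 10: best P0=- P1=NH2

Answer: P0:- P1:NH2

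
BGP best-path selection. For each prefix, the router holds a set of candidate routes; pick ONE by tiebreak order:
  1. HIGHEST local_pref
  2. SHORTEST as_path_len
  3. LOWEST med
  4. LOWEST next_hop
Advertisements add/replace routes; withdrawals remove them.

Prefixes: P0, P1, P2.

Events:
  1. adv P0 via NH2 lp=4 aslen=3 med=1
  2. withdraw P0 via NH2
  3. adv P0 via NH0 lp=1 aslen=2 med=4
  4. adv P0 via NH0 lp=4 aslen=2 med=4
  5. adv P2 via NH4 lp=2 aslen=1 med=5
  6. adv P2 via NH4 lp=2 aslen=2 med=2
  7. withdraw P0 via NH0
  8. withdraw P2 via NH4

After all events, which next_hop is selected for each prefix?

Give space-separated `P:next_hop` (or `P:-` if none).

Op 1: best P0=NH2 P1=- P2=-
Op 2: best P0=- P1=- P2=-
Op 3: best P0=NH0 P1=- P2=-
Op 4: best P0=NH0 P1=- P2=-
Op 5: best P0=NH0 P1=- P2=NH4
Op 6: best P0=NH0 P1=- P2=NH4
Op 7: best P0=- P1=- P2=NH4
Op 8: best P0=- P1=- P2=-

Answer: P0:- P1:- P2:-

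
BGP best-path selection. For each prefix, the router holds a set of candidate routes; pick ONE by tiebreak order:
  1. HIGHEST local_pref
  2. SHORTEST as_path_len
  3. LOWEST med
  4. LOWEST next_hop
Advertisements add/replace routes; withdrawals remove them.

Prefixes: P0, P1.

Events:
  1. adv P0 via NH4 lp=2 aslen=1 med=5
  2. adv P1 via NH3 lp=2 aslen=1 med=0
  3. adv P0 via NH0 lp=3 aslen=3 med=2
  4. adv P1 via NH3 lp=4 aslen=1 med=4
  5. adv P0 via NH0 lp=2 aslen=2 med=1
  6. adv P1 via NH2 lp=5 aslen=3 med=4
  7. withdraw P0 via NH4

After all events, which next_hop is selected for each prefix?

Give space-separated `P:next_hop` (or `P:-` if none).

Op 1: best P0=NH4 P1=-
Op 2: best P0=NH4 P1=NH3
Op 3: best P0=NH0 P1=NH3
Op 4: best P0=NH0 P1=NH3
Op 5: best P0=NH4 P1=NH3
Op 6: best P0=NH4 P1=NH2
Op 7: best P0=NH0 P1=NH2

Answer: P0:NH0 P1:NH2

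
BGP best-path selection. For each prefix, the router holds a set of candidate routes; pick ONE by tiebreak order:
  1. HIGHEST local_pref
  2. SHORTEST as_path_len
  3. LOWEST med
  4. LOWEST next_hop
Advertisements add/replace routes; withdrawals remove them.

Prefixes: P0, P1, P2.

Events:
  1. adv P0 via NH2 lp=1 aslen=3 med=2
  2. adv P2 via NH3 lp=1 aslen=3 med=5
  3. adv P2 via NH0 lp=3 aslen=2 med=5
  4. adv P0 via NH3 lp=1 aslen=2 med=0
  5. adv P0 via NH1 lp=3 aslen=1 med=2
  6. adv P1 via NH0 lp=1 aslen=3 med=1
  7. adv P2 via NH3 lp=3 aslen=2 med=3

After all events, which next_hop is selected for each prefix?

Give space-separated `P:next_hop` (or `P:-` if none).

Op 1: best P0=NH2 P1=- P2=-
Op 2: best P0=NH2 P1=- P2=NH3
Op 3: best P0=NH2 P1=- P2=NH0
Op 4: best P0=NH3 P1=- P2=NH0
Op 5: best P0=NH1 P1=- P2=NH0
Op 6: best P0=NH1 P1=NH0 P2=NH0
Op 7: best P0=NH1 P1=NH0 P2=NH3

Answer: P0:NH1 P1:NH0 P2:NH3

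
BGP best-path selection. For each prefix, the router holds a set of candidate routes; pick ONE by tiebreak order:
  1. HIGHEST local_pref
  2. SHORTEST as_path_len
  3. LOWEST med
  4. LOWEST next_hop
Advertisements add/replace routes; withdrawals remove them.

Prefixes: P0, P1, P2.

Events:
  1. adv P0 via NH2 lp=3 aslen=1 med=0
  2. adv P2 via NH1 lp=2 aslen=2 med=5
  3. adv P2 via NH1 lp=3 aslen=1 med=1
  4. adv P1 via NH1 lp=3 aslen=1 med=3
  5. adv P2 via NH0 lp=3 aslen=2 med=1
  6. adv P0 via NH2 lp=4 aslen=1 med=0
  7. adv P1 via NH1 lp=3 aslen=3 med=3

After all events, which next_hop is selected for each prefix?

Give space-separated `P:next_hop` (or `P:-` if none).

Answer: P0:NH2 P1:NH1 P2:NH1

Derivation:
Op 1: best P0=NH2 P1=- P2=-
Op 2: best P0=NH2 P1=- P2=NH1
Op 3: best P0=NH2 P1=- P2=NH1
Op 4: best P0=NH2 P1=NH1 P2=NH1
Op 5: best P0=NH2 P1=NH1 P2=NH1
Op 6: best P0=NH2 P1=NH1 P2=NH1
Op 7: best P0=NH2 P1=NH1 P2=NH1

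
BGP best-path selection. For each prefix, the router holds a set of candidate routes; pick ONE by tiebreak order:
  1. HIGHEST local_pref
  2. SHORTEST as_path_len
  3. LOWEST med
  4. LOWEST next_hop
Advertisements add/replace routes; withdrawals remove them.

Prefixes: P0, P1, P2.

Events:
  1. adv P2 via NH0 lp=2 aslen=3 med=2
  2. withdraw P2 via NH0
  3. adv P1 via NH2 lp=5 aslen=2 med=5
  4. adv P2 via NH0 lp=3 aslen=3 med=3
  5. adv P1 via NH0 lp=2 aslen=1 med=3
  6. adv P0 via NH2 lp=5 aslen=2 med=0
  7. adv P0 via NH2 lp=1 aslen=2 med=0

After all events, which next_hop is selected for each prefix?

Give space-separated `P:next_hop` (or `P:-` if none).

Answer: P0:NH2 P1:NH2 P2:NH0

Derivation:
Op 1: best P0=- P1=- P2=NH0
Op 2: best P0=- P1=- P2=-
Op 3: best P0=- P1=NH2 P2=-
Op 4: best P0=- P1=NH2 P2=NH0
Op 5: best P0=- P1=NH2 P2=NH0
Op 6: best P0=NH2 P1=NH2 P2=NH0
Op 7: best P0=NH2 P1=NH2 P2=NH0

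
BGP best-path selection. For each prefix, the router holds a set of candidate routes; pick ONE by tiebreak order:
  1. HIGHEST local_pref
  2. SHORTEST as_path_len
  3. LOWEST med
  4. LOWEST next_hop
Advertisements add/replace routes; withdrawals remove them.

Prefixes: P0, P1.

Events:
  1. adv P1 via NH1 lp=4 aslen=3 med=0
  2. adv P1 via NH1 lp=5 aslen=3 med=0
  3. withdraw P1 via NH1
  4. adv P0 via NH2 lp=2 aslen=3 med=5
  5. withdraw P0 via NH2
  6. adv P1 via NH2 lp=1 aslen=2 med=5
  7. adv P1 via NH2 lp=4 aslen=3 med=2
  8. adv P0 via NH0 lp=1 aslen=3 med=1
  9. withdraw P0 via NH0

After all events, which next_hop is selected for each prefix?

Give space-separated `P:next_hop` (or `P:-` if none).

Op 1: best P0=- P1=NH1
Op 2: best P0=- P1=NH1
Op 3: best P0=- P1=-
Op 4: best P0=NH2 P1=-
Op 5: best P0=- P1=-
Op 6: best P0=- P1=NH2
Op 7: best P0=- P1=NH2
Op 8: best P0=NH0 P1=NH2
Op 9: best P0=- P1=NH2

Answer: P0:- P1:NH2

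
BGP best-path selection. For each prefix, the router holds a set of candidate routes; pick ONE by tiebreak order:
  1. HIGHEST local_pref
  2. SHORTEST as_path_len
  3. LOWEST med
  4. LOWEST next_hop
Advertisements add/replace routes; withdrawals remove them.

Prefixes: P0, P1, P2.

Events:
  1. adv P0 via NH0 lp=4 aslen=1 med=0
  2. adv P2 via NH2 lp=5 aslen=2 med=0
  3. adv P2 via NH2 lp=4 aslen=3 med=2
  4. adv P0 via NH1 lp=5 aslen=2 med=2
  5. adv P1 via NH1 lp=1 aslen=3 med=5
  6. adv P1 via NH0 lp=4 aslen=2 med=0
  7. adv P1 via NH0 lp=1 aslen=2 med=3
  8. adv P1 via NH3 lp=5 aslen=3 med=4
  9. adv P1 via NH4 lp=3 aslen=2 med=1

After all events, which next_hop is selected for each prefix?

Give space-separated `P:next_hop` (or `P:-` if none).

Op 1: best P0=NH0 P1=- P2=-
Op 2: best P0=NH0 P1=- P2=NH2
Op 3: best P0=NH0 P1=- P2=NH2
Op 4: best P0=NH1 P1=- P2=NH2
Op 5: best P0=NH1 P1=NH1 P2=NH2
Op 6: best P0=NH1 P1=NH0 P2=NH2
Op 7: best P0=NH1 P1=NH0 P2=NH2
Op 8: best P0=NH1 P1=NH3 P2=NH2
Op 9: best P0=NH1 P1=NH3 P2=NH2

Answer: P0:NH1 P1:NH3 P2:NH2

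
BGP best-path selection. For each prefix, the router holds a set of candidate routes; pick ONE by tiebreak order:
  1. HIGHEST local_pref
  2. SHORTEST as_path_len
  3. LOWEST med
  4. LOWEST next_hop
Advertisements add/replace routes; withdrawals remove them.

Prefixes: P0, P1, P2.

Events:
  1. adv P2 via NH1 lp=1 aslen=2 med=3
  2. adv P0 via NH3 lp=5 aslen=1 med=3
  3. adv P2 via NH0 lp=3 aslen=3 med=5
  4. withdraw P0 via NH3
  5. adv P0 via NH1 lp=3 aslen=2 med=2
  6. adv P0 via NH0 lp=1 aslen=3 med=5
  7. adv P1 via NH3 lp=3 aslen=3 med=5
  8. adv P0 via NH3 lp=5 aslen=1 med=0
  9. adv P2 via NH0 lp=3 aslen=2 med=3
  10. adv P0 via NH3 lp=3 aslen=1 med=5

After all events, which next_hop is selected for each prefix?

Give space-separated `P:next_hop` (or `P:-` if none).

Op 1: best P0=- P1=- P2=NH1
Op 2: best P0=NH3 P1=- P2=NH1
Op 3: best P0=NH3 P1=- P2=NH0
Op 4: best P0=- P1=- P2=NH0
Op 5: best P0=NH1 P1=- P2=NH0
Op 6: best P0=NH1 P1=- P2=NH0
Op 7: best P0=NH1 P1=NH3 P2=NH0
Op 8: best P0=NH3 P1=NH3 P2=NH0
Op 9: best P0=NH3 P1=NH3 P2=NH0
Op 10: best P0=NH3 P1=NH3 P2=NH0

Answer: P0:NH3 P1:NH3 P2:NH0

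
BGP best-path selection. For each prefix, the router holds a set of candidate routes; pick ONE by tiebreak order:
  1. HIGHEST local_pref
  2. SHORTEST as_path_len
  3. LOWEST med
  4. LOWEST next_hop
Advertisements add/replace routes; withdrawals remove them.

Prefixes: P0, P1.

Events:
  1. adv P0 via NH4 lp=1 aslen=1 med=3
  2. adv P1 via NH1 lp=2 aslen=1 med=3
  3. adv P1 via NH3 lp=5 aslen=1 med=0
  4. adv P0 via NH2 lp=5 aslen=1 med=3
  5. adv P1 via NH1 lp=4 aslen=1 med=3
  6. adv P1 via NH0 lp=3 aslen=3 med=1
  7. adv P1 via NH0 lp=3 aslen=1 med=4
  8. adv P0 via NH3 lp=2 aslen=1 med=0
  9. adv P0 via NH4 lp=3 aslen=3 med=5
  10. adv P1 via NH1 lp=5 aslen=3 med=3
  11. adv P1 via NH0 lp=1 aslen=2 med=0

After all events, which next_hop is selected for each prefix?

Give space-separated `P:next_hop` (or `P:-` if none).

Answer: P0:NH2 P1:NH3

Derivation:
Op 1: best P0=NH4 P1=-
Op 2: best P0=NH4 P1=NH1
Op 3: best P0=NH4 P1=NH3
Op 4: best P0=NH2 P1=NH3
Op 5: best P0=NH2 P1=NH3
Op 6: best P0=NH2 P1=NH3
Op 7: best P0=NH2 P1=NH3
Op 8: best P0=NH2 P1=NH3
Op 9: best P0=NH2 P1=NH3
Op 10: best P0=NH2 P1=NH3
Op 11: best P0=NH2 P1=NH3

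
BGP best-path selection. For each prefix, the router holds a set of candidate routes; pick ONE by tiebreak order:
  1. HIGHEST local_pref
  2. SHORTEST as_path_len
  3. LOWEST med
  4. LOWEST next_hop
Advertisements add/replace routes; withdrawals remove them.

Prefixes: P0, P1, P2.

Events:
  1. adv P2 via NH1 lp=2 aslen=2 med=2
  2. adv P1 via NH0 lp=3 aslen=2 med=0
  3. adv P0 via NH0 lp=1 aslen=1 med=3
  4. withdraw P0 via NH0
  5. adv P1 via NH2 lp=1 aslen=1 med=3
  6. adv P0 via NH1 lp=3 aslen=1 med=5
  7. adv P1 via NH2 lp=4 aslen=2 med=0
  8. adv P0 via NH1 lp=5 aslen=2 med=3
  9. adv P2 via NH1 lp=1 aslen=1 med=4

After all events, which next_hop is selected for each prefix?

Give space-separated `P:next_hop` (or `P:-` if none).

Op 1: best P0=- P1=- P2=NH1
Op 2: best P0=- P1=NH0 P2=NH1
Op 3: best P0=NH0 P1=NH0 P2=NH1
Op 4: best P0=- P1=NH0 P2=NH1
Op 5: best P0=- P1=NH0 P2=NH1
Op 6: best P0=NH1 P1=NH0 P2=NH1
Op 7: best P0=NH1 P1=NH2 P2=NH1
Op 8: best P0=NH1 P1=NH2 P2=NH1
Op 9: best P0=NH1 P1=NH2 P2=NH1

Answer: P0:NH1 P1:NH2 P2:NH1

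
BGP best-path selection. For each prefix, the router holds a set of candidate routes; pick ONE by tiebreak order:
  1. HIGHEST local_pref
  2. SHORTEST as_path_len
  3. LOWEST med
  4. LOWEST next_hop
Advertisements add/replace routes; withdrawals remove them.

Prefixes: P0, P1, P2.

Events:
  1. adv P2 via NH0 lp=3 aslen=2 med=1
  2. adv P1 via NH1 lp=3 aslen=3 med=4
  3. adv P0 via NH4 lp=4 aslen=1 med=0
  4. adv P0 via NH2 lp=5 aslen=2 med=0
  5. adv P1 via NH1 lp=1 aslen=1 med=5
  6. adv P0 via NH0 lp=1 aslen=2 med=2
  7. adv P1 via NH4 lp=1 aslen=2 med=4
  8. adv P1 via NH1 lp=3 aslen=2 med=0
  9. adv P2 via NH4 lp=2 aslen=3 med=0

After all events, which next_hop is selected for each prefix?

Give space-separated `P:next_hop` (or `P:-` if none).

Op 1: best P0=- P1=- P2=NH0
Op 2: best P0=- P1=NH1 P2=NH0
Op 3: best P0=NH4 P1=NH1 P2=NH0
Op 4: best P0=NH2 P1=NH1 P2=NH0
Op 5: best P0=NH2 P1=NH1 P2=NH0
Op 6: best P0=NH2 P1=NH1 P2=NH0
Op 7: best P0=NH2 P1=NH1 P2=NH0
Op 8: best P0=NH2 P1=NH1 P2=NH0
Op 9: best P0=NH2 P1=NH1 P2=NH0

Answer: P0:NH2 P1:NH1 P2:NH0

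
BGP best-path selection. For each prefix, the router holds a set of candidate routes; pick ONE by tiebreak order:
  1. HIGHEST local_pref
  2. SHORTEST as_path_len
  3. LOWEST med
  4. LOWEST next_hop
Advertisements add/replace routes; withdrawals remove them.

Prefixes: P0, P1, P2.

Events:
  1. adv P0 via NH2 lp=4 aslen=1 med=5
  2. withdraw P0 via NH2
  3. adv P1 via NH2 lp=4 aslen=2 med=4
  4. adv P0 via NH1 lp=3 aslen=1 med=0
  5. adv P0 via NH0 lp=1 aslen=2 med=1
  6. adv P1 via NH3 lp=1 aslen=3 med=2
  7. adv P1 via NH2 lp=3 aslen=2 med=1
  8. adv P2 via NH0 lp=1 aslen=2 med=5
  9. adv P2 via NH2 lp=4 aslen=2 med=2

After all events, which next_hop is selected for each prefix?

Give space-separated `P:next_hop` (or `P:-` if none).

Answer: P0:NH1 P1:NH2 P2:NH2

Derivation:
Op 1: best P0=NH2 P1=- P2=-
Op 2: best P0=- P1=- P2=-
Op 3: best P0=- P1=NH2 P2=-
Op 4: best P0=NH1 P1=NH2 P2=-
Op 5: best P0=NH1 P1=NH2 P2=-
Op 6: best P0=NH1 P1=NH2 P2=-
Op 7: best P0=NH1 P1=NH2 P2=-
Op 8: best P0=NH1 P1=NH2 P2=NH0
Op 9: best P0=NH1 P1=NH2 P2=NH2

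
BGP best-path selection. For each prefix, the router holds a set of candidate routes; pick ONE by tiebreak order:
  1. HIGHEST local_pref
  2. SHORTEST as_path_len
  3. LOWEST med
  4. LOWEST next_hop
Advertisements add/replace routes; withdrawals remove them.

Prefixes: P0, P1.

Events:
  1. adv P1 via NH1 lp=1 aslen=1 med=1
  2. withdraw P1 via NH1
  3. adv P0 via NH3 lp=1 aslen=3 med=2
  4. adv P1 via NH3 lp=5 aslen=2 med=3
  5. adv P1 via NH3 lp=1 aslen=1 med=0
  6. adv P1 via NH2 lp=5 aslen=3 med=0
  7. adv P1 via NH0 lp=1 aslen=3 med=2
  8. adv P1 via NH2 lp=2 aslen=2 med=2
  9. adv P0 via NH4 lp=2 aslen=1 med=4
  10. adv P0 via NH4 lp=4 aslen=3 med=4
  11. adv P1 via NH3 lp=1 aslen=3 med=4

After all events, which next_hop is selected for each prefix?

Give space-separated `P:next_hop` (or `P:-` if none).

Answer: P0:NH4 P1:NH2

Derivation:
Op 1: best P0=- P1=NH1
Op 2: best P0=- P1=-
Op 3: best P0=NH3 P1=-
Op 4: best P0=NH3 P1=NH3
Op 5: best P0=NH3 P1=NH3
Op 6: best P0=NH3 P1=NH2
Op 7: best P0=NH3 P1=NH2
Op 8: best P0=NH3 P1=NH2
Op 9: best P0=NH4 P1=NH2
Op 10: best P0=NH4 P1=NH2
Op 11: best P0=NH4 P1=NH2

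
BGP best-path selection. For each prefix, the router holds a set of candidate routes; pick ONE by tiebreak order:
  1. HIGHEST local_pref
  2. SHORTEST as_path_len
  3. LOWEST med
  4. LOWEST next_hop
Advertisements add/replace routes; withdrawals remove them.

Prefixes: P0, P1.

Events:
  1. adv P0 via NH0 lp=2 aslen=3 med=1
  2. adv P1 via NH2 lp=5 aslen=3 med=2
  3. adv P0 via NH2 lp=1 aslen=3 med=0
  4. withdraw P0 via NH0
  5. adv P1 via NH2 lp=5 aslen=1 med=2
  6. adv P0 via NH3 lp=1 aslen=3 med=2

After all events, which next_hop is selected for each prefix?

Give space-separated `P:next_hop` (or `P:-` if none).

Answer: P0:NH2 P1:NH2

Derivation:
Op 1: best P0=NH0 P1=-
Op 2: best P0=NH0 P1=NH2
Op 3: best P0=NH0 P1=NH2
Op 4: best P0=NH2 P1=NH2
Op 5: best P0=NH2 P1=NH2
Op 6: best P0=NH2 P1=NH2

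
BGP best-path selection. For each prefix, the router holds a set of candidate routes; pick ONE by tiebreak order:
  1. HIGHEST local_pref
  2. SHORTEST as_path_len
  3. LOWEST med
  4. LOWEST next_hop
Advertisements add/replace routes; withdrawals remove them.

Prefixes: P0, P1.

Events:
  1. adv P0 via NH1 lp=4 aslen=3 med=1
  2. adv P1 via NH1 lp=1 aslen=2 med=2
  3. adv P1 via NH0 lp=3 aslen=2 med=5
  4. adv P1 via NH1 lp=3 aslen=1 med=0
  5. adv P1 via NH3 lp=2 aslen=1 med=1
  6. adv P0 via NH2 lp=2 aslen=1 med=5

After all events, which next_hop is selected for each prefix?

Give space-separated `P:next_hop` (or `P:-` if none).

Op 1: best P0=NH1 P1=-
Op 2: best P0=NH1 P1=NH1
Op 3: best P0=NH1 P1=NH0
Op 4: best P0=NH1 P1=NH1
Op 5: best P0=NH1 P1=NH1
Op 6: best P0=NH1 P1=NH1

Answer: P0:NH1 P1:NH1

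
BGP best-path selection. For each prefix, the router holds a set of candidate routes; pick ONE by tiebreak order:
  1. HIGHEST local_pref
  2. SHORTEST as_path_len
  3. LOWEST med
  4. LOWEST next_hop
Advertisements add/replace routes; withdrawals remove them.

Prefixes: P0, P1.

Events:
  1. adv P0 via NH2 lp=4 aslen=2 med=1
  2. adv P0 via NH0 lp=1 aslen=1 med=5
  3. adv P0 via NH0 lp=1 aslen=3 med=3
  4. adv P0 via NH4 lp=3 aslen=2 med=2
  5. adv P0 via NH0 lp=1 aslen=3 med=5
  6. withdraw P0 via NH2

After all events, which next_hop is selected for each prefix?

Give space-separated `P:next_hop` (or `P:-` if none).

Op 1: best P0=NH2 P1=-
Op 2: best P0=NH2 P1=-
Op 3: best P0=NH2 P1=-
Op 4: best P0=NH2 P1=-
Op 5: best P0=NH2 P1=-
Op 6: best P0=NH4 P1=-

Answer: P0:NH4 P1:-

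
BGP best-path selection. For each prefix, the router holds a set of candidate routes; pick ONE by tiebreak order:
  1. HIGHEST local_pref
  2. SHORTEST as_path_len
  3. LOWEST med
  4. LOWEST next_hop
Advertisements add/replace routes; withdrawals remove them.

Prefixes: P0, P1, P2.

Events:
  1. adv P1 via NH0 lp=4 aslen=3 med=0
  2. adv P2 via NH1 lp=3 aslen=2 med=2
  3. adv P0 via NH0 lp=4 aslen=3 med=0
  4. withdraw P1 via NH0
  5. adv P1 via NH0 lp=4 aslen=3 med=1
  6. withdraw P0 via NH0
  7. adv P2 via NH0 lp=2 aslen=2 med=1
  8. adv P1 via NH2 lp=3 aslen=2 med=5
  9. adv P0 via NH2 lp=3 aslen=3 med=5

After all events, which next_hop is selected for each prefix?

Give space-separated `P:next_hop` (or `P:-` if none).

Op 1: best P0=- P1=NH0 P2=-
Op 2: best P0=- P1=NH0 P2=NH1
Op 3: best P0=NH0 P1=NH0 P2=NH1
Op 4: best P0=NH0 P1=- P2=NH1
Op 5: best P0=NH0 P1=NH0 P2=NH1
Op 6: best P0=- P1=NH0 P2=NH1
Op 7: best P0=- P1=NH0 P2=NH1
Op 8: best P0=- P1=NH0 P2=NH1
Op 9: best P0=NH2 P1=NH0 P2=NH1

Answer: P0:NH2 P1:NH0 P2:NH1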